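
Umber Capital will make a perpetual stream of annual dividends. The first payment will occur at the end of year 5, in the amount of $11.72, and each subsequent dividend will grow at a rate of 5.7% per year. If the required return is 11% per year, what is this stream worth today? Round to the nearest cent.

Value at end of year 4: C₁ / (r − g) = $11.72 / (0.11 − 0.057) = $221.1321
Discount to today: PV = $221.1321 / (1 + 0.11)^4 = $221.1321 / 1.518070 = $145.67

$145.67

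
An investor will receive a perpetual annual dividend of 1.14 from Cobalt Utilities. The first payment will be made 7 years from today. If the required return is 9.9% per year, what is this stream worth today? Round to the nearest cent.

6.54

Value at end of year 6: C / r = 1.14 / 0.099 = 11.5152
Discount to today: PV = 11.5152 / (1 + 0.099)^6 = 11.5152 / 1.761920 = 6.54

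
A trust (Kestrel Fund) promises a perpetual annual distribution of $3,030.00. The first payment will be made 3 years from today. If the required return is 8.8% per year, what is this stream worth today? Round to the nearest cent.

$29087.22

Value at end of year 2: C / r = $3,030.00 / 0.088 = $34,431.8182
Discount to today: PV = $34,431.8182 / (1 + 0.088)^2 = $34,431.8182 / 1.183744 = $29,087.22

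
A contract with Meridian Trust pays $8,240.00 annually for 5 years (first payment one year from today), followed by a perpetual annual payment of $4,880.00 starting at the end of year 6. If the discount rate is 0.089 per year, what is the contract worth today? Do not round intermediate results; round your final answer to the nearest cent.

$67934.67

PV of 5-year annuity: $8,240.00 × [1 − (1+0.089)^−5] / 0.089 = 32134.06073
Perpetuity value at year 5: $4,880.00 / 0.089 = 54831.46067
PV of perpetuity: 54831.46067 / (1+0.089)^5 = 35800.60918
Total PV = 32134.06073 + 35800.60918 = 67934.66990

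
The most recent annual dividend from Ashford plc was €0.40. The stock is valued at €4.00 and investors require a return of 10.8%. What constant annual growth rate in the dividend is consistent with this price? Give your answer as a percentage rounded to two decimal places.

P = D₀(1+g)/(r−g) ⇒ P(r−g) = D₀(1+g) ⇒ g(P+D₀) = P·r − D₀
g = (P·r − D₀)/(P + D₀) = (€4.00×0.108 − €0.40) / (€4.00 + €0.40) = 0.007273

0.73%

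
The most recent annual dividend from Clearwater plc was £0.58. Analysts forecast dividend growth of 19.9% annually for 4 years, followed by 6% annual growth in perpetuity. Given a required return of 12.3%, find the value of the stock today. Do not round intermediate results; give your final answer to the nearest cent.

D_1 = 0.69542
D_2 = 0.83381
D_3 = 0.99974
D_4 = 1.19868
Terminal value at year 4: TV = D_4×(1+g_2)/(r−g_2) = 1.27061/0.063 = 20.16833
P_0 = D_1/(1+r)^1 + D_2/(1+r)^2 + D_3/(1+r)^3 + D_4/(1+r)^4 + TV/(1+r)^4
    = 0.61925 + 0.66116 + 0.70591 + 0.75368 + 12.68093 = 15.42092

£15.42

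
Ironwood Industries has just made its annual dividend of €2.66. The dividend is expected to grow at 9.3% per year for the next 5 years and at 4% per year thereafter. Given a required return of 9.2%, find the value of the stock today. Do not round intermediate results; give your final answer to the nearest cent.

D_1 = 2.90738
D_2 = 3.17777
D_3 = 3.47330
D_4 = 3.79632
D_5 = 4.14937
Terminal value at year 5: TV = D_5×(1+g_2)/(r−g_2) = 4.31535/0.052 = 82.98745
P_0 = D_1/(1+r)^1 + D_2/(1+r)^2 + D_3/(1+r)^3 + D_4/(1+r)^4 + D_5/(1+r)^5 + TV/(1+r)^5
    = 2.66244 + 2.66487 + 2.66731 + 2.66976 + 2.67220 + 53.44404 = 66.78062

€66.78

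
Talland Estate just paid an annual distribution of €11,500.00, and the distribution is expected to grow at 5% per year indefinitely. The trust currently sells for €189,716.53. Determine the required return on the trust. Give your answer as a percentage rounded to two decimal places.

D₁ = €11,500.00 × 1.05 = €12,075.0000
P = D₁/(r − g) ⇒ r = D₁/P + g = €12,075.0000/€189,716.53 + 0.05 = 0.063648 + 0.05 = 0.113648

11.36%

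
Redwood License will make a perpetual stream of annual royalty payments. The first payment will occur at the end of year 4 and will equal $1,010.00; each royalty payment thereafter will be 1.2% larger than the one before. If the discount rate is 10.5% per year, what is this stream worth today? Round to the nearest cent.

Value at end of year 3: C₁ / (r − g) = $1,010.00 / (0.105 − 0.012) = $10,860.2151
Discount to today: PV = $10,860.2151 / (1 + 0.105)^3 = $10,860.2151 / 1.349233 = $8,049.18

$8049.18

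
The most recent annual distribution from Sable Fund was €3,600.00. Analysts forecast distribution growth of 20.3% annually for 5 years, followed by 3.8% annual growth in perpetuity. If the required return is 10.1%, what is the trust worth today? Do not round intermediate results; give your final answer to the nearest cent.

D_1 = 4330.80000
D_2 = 5209.95240
D_3 = 6267.57274
D_4 = 7539.89000
D_5 = 9070.48767
Terminal value at year 5: TV = D_5×(1+g_2)/(r−g_2) = 9415.16621/0.063 = 149447.08262
P_0 = D_1/(1+r)^1 + D_2/(1+r)^2 + D_3/(1+r)^3 + D_4/(1+r)^4 + D_5/(1+r)^5 + TV/(1+r)^5
    = 3933.51499 + 4297.92782 + 4696.10097 + 5131.16209 + 5606.52861 + 92374.23327 = 116039.46775

€116039.47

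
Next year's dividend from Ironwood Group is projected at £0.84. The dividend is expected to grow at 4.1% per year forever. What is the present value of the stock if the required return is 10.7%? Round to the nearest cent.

£12.73

Growing perpetuity: P = D₁ / (r − g) = £0.8400 / (0.107 − 0.041) = £12.73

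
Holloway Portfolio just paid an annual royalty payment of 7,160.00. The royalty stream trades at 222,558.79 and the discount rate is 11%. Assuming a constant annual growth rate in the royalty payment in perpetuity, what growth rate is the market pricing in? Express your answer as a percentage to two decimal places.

7.54%

P = D₀(1+g)/(r−g) ⇒ P(r−g) = D₀(1+g) ⇒ g(P+D₀) = P·r − D₀
g = (P·r − D₀)/(P + D₀) = (222,558.79×0.11 − 7,160.00) / (222,558.79 + 7,160.00) = 0.075403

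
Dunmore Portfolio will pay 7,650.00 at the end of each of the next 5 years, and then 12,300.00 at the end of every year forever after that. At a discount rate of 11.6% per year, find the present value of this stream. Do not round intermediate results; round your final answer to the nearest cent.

PV of 5-year annuity: 7,650.00 × [1 − (1+0.116)^−5] / 0.116 = 27852.00438
Perpetuity value at year 5: 12,300.00 / 0.116 = 106034.48276
PV of perpetuity: 106034.48276 / (1+0.116)^5 = 61252.82865
Total PV = 27852.00438 + 61252.82865 = 89104.83304

89104.83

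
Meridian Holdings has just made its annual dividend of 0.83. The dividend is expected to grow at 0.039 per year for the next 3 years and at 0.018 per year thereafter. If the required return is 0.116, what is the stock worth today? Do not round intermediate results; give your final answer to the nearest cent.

D_1 = 0.86237
D_2 = 0.89600
D_3 = 0.93095
Terminal value at year 3: TV = D_3×(1+g_2)/(r−g_2) = 0.94770/0.098 = 9.67044
P_0 = D_1/(1+r)^1 + D_2/(1+r)^2 + D_3/(1+r)^3 + TV/(1+r)^3
    = 0.77273 + 0.71942 + 0.66978 + 6.95751 = 9.11944

9.12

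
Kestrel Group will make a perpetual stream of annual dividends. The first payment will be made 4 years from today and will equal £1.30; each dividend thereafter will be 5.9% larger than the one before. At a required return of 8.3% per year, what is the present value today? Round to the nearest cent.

£42.64

Value at end of year 3: C₁ / (r − g) = £1.30 / (0.083 − 0.059) = £54.1667
Discount to today: PV = £54.1667 / (1 + 0.083)^3 = £54.1667 / 1.270239 = £42.64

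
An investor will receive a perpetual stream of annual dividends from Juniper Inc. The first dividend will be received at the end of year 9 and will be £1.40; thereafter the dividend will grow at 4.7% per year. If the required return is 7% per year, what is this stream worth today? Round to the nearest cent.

£35.43

Value at end of year 8: C₁ / (r − g) = £1.40 / (0.07 − 0.047) = £60.8696
Discount to today: PV = £60.8696 / (1 + 0.07)^8 = £60.8696 / 1.718186 = £35.43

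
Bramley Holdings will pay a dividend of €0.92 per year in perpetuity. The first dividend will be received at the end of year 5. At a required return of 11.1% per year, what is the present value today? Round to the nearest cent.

Value at end of year 4: C / r = €0.92 / 0.111 = €8.2883
Discount to today: PV = €8.2883 / (1 + 0.111)^4 = €8.2883 / 1.523548 = €5.44

€5.44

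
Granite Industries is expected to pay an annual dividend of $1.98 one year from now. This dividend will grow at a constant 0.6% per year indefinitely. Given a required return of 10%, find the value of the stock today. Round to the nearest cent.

$21.06

Growing perpetuity: P = D₁ / (r − g) = $1.9800 / (0.1 − 0.006) = $21.06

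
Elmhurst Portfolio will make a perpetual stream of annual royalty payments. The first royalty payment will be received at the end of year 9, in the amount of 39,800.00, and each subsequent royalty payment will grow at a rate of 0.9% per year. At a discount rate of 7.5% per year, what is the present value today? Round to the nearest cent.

338120.44

Value at end of year 8: C₁ / (r − g) = 39,800.00 / (0.075 − 0.009) = 603,030.3030
Discount to today: PV = 603,030.3030 / (1 + 0.075)^8 = 603,030.3030 / 1.783478 = 338,120.44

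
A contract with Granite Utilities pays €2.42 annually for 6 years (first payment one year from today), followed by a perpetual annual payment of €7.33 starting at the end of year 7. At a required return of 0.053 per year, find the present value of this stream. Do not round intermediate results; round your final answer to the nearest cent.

€113.62

PV of 6-year annuity: €2.42 × [1 − (1+0.053)^−6] / 0.053 = 12.16620
Perpetuity value at year 6: €7.33 / 0.053 = 138.30189
PV of perpetuity: 138.30189 / (1+0.053)^6 = 101.45136
Total PV = 12.16620 + 101.45136 = 113.61756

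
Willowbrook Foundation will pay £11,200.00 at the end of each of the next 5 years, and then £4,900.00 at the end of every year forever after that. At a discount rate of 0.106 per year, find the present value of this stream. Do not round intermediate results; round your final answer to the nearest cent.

£69746.77

PV of 5-year annuity: £11,200.00 × [1 − (1+0.106)^−5] / 0.106 = 41813.96147
Perpetuity value at year 5: £4,900.00 / 0.106 = 46226.41509
PV of perpetuity: 46226.41509 / (1+0.106)^5 = 27932.80695
Total PV = 41813.96147 + 27932.80695 = 69746.76842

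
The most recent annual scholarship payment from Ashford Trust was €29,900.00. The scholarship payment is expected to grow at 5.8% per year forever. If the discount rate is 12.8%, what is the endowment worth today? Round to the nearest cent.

€451917.14

D₁ = D₀ × (1 + g) = €29,900.00 × 1.058 = €31,634.2000
Growing perpetuity: P = D₁ / (r − g) = €31,634.2000 / (0.128 − 0.058) = €451,917.14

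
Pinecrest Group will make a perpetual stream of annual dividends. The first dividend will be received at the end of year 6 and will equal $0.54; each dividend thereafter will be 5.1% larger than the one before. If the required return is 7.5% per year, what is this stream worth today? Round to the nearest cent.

$15.67

Value at end of year 5: C₁ / (r − g) = $0.54 / (0.075 − 0.051) = $22.5000
Discount to today: PV = $22.5000 / (1 + 0.075)^5 = $22.5000 / 1.435629 = $15.67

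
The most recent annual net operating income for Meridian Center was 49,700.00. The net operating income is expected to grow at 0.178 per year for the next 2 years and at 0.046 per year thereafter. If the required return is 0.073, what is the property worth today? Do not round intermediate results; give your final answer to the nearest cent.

2435147.32

D_1 = 58546.60000
D_2 = 68967.89480
Terminal value at year 2: TV = D_2×(1+g_2)/(r−g_2) = 72140.41796/0.027 = 2671867.33188
P_0 = D_1/(1+r)^1 + D_2/(1+r)^2 + TV/(1+r)^2
    = 54563.46692 + 59902.85557 + 2320680.99725 = 2435147.31973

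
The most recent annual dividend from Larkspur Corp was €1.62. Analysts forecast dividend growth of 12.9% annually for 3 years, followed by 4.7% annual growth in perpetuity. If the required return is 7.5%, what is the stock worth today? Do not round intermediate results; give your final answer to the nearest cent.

D_1 = 1.82898
D_2 = 2.06492
D_3 = 2.33129
Terminal value at year 3: TV = D_3×(1+g_2)/(r−g_2) = 2.44086/0.028 = 87.17370
P_0 = D_1/(1+r)^1 + D_2/(1+r)^2 + D_3/(1+r)^3 + TV/(1+r)^3
    = 1.70138 + 1.78684 + 1.87660 + 70.17139 = 75.53621

€75.54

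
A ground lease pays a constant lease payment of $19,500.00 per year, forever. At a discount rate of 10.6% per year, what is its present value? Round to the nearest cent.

Level perpetuity: PV = C / r = $19,500.00 / 0.106 = $183,962.26

$183962.26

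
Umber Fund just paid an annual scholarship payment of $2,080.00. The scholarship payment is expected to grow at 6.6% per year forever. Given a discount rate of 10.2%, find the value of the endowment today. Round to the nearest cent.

D₁ = D₀ × (1 + g) = $2,080.00 × 1.066 = $2,217.2800
Growing perpetuity: P = D₁ / (r − g) = $2,217.2800 / (0.102 − 0.066) = $61,591.11

$61591.11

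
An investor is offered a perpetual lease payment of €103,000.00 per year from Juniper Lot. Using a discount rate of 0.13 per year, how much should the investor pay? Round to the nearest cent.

€792307.69

Level perpetuity: PV = C / r = €103,000.00 / 0.13 = €792,307.69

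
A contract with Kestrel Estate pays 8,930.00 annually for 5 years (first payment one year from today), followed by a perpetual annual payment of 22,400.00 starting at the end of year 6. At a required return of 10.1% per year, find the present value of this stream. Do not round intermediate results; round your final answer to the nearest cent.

PV of 5-year annuity: 8,930.00 × [1 − (1+0.101)^−5] / 0.101 = 33765.42331
Perpetuity value at year 5: 22,400.00 / 0.101 = 221782.17822
PV of perpetuity: 221782.17822 / (1+0.101)^5 = 137085.03577
Total PV = 33765.42331 + 137085.03577 = 170850.45907

170850.46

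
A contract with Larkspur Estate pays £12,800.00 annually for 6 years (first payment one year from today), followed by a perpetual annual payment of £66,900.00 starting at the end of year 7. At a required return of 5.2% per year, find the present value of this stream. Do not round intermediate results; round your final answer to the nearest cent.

£1013691.13

PV of 6-year annuity: £12,800.00 × [1 − (1+0.052)^−6] / 0.052 = 64555.37535
Perpetuity value at year 6: £66,900.00 / 0.052 = 1286538.46154
PV of perpetuity: 1286538.46154 / (1+0.052)^6 = 949135.75755
Total PV = 64555.37535 + 949135.75755 = 1013691.13290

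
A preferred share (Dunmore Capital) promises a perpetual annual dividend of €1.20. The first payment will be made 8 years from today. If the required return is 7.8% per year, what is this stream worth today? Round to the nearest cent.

€9.09

Value at end of year 7: C / r = €1.20 / 0.078 = €15.3846
Discount to today: PV = €15.3846 / (1 + 0.078)^7 = €15.3846 / 1.691731 = €9.09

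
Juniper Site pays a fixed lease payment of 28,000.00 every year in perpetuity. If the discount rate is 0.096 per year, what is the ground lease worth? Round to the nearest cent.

Level perpetuity: PV = C / r = 28,000.00 / 0.096 = 291,666.67

291666.67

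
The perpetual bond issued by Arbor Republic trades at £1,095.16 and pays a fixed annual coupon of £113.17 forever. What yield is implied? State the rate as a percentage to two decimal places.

10.33%

P = C/r ⇒ r = C/P = £113.17/£1,095.16 = 0.103336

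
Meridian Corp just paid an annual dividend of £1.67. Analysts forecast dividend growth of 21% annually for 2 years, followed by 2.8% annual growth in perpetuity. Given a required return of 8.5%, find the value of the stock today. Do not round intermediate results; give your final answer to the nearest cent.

£41.40

D_1 = 2.02070
D_2 = 2.44505
Terminal value at year 2: TV = D_2×(1+g_2)/(r−g_2) = 2.51351/0.057 = 44.09664
P_0 = D_1/(1+r)^1 + D_2/(1+r)^2 + TV/(1+r)^2
    = 1.86240 + 2.07696 + 37.45812 = 41.39748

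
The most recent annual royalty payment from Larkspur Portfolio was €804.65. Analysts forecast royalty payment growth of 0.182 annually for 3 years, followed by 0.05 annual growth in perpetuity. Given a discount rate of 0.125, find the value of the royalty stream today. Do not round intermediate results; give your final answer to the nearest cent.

D_1 = 951.09630
D_2 = 1124.19583
D_3 = 1328.79947
Terminal value at year 3: TV = D_3×(1+g_2)/(r−g_2) = 1395.23944/0.075 = 18603.19254
P_0 = D_1/(1+r)^1 + D_2/(1+r)^2 + D_3/(1+r)^3 + TV/(1+r)^3
    = 845.41893 + 888.25349 + 933.25834 + 13065.61671 = 15732.54747

€15732.55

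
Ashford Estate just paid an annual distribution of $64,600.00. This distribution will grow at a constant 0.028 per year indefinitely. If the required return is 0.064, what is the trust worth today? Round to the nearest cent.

$1844688.89

D₁ = D₀ × (1 + g) = $64,600.00 × 1.028 = $66,408.8000
Growing perpetuity: P = D₁ / (r − g) = $66,408.8000 / (0.064 − 0.028) = $1,844,688.89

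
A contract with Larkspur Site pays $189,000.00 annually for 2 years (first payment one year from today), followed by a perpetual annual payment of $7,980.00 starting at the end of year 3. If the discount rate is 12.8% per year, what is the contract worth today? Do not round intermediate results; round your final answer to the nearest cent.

$365090.85

PV of 2-year annuity: $189,000.00 × [1 − (1+0.128)^−2] / 0.128 = 316093.25487
Perpetuity value at year 2: $7,980.00 / 0.128 = 62343.75000
PV of perpetuity: 62343.75000 / (1+0.128)^2 = 48997.59035
Total PV = 316093.25487 + 48997.59035 = 365090.84522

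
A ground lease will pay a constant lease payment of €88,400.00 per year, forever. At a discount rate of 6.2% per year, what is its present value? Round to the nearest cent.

€1425806.45

Level perpetuity: PV = C / r = €88,400.00 / 0.062 = €1,425,806.45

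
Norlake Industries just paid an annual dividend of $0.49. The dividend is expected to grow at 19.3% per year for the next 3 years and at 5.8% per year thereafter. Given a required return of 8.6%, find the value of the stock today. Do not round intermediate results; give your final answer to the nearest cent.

D_1 = 0.58457
D_2 = 0.69739
D_3 = 0.83199
Terminal value at year 3: TV = D_3×(1+g_2)/(r−g_2) = 0.88024/0.028 = 31.43729
P_0 = D_1/(1+r)^1 + D_2/(1+r)^2 + D_3/(1+r)^3 + TV/(1+r)^3
    = 0.53828 + 0.59131 + 0.64957 + 24.54458 = 26.32374

$26.32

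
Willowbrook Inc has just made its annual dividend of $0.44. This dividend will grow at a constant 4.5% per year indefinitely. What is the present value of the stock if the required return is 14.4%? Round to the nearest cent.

$4.64

D₁ = D₀ × (1 + g) = $0.44 × 1.045 = $0.4598
Growing perpetuity: P = D₁ / (r − g) = $0.4598 / (0.144 − 0.045) = $4.64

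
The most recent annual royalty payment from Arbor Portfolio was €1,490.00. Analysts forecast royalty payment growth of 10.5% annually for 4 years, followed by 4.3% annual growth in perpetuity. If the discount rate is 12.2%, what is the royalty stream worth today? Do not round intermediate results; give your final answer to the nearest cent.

€24244.00

D_1 = 1646.45000
D_2 = 1819.32725
D_3 = 2010.35661
D_4 = 2221.44406
Terminal value at year 4: TV = D_4×(1+g_2)/(r−g_2) = 2316.96615/0.079 = 29328.68544
P_0 = D_1/(1+r)^1 + D_2/(1+r)^2 + D_3/(1+r)^3 + D_4/(1+r)^4 + TV/(1+r)^4
    = 1467.42424 + 1445.19054 + 1423.29372 + 1401.72866 + 18506.36698 = 24244.00414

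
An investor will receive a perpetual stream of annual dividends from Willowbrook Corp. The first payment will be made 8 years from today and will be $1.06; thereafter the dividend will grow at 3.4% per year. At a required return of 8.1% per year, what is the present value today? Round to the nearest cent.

Value at end of year 7: C₁ / (r − g) = $1.06 / (0.081 − 0.034) = $22.5532
Discount to today: PV = $22.5532 / (1 + 0.081)^7 = $22.5532 / 1.724963 = $13.07

$13.07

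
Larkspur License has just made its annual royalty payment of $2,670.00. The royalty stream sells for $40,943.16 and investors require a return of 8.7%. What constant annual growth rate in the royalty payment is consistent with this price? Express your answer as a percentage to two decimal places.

P = D₀(1+g)/(r−g) ⇒ P(r−g) = D₀(1+g) ⇒ g(P+D₀) = P·r − D₀
g = (P·r − D₀)/(P + D₀) = ($40,943.16×0.087 − $2,670.00) / ($40,943.16 + $2,670.00) = 0.020454

2.05%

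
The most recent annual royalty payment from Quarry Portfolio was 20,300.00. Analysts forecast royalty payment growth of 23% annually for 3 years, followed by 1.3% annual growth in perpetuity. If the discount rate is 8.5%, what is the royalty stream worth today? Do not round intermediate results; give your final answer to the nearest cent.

D_1 = 24969.00000
D_2 = 30711.87000
D_3 = 37775.60010
Terminal value at year 3: TV = D_3×(1+g_2)/(r−g_2) = 38266.68290/0.072 = 531481.70696
P_0 = D_1/(1+r)^1 + D_2/(1+r)^2 + D_3/(1+r)^3 + TV/(1+r)^3
    = 23012.90323 + 26088.36034 + 29574.82324 + 416101.33255 = 494777.41935

494777.42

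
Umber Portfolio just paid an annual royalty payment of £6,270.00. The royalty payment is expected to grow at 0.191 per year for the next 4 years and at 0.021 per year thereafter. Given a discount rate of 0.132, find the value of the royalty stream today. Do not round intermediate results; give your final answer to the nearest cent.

£99192.18

D_1 = 7467.57000
D_2 = 8893.87587
D_3 = 10592.60616
D_4 = 12615.79394
Terminal value at year 4: TV = D_4×(1+g_2)/(r−g_2) = 12880.72561/0.111 = 116042.57307
P_0 = D_1/(1+r)^1 + D_2/(1+r)^2 + D_3/(1+r)^3 + D_4/(1+r)^4 + TV/(1+r)^4
    = 6596.79329 + 6940.61908 + 7302.36513 + 7682.96544 + 70669.43882 = 99192.18176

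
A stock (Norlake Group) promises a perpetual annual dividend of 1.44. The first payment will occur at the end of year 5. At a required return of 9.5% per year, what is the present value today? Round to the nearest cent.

Value at end of year 4: C / r = 1.44 / 0.095 = 15.1579
Discount to today: PV = 15.1579 / (1 + 0.095)^4 = 15.1579 / 1.437661 = 10.54

10.54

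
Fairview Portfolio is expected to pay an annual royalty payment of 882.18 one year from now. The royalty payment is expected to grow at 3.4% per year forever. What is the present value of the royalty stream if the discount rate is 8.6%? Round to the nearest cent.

Growing perpetuity: P = D₁ / (r − g) = 882.1800 / (0.086 − 0.034) = 16,965.00

16965.00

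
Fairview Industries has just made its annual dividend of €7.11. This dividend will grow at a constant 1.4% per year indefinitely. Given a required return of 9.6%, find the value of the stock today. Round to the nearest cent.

€87.92

D₁ = D₀ × (1 + g) = €7.11 × 1.014 = €7.2095
Growing perpetuity: P = D₁ / (r − g) = €7.2095 / (0.096 − 0.014) = €87.92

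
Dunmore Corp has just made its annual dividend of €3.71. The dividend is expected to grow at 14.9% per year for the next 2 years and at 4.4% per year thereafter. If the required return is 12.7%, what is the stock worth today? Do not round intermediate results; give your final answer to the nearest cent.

D_1 = 4.26279
D_2 = 4.89795
Terminal value at year 2: TV = D_2×(1+g_2)/(r−g_2) = 5.11346/0.083 = 61.60790
P_0 = D_1/(1+r)^1 + D_2/(1+r)^2 + TV/(1+r)^2
    = 3.78242 + 3.85626 + 48.50523 = 56.14391

€56.14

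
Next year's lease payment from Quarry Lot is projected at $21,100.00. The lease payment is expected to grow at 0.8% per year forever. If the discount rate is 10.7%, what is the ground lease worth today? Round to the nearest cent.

$213131.31

Growing perpetuity: P = D₁ / (r − g) = $21,100.0000 / (0.107 − 0.008) = $213,131.31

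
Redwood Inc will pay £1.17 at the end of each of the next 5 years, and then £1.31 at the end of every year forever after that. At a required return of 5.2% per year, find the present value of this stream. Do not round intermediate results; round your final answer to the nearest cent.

PV of 5-year annuity: £1.17 × [1 − (1+0.052)^−5] / 0.052 = 5.03760
Perpetuity value at year 5: £1.31 / 0.052 = 25.19231
PV of perpetuity: 25.19231 / (1+0.052)^5 = 19.55191
Total PV = 5.03760 + 19.55191 = 24.58952

£24.59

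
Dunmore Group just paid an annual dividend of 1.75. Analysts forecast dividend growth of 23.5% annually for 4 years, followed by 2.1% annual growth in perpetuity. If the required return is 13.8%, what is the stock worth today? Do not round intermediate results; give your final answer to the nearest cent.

D_1 = 2.16125
D_2 = 2.66914
D_3 = 3.29639
D_4 = 4.07104
Terminal value at year 4: TV = D_4×(1+g_2)/(r−g_2) = 4.15654/0.117 = 35.52595
P_0 = D_1/(1+r)^1 + D_2/(1+r)^2 + D_3/(1+r)^3 + D_4/(1+r)^4 + TV/(1+r)^4
    = 1.89917 + 2.06104 + 2.23672 + 2.42737 + 21.18248 = 29.80678

29.81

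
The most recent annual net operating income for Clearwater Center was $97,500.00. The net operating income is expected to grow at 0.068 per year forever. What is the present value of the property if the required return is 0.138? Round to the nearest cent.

D₁ = D₀ × (1 + g) = $97,500.00 × 1.068 = $104,130.0000
Growing perpetuity: P = D₁ / (r − g) = $104,130.0000 / (0.138 − 0.068) = $1,487,571.43

$1487571.43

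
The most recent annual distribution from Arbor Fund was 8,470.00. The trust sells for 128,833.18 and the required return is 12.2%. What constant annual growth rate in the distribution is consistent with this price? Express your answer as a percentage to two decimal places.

5.28%

P = D₀(1+g)/(r−g) ⇒ P(r−g) = D₀(1+g) ⇒ g(P+D₀) = P·r − D₀
g = (P·r − D₀)/(P + D₀) = (128,833.18×0.122 − 8,470.00) / (128,833.18 + 8,470.00) = 0.052786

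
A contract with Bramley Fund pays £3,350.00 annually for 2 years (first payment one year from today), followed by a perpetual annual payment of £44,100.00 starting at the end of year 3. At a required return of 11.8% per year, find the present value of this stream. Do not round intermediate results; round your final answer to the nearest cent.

PV of 2-year annuity: £3,350.00 × [1 − (1+0.118)^−2] / 0.118 = 5676.58514
Perpetuity value at year 2: £44,100.00 / 0.118 = 373728.81356
PV of perpetuity: 373728.81356 / (1+0.118)^2 = 299001.23012
Total PV = 5676.58514 + 299001.23012 = 304677.81526

£304677.82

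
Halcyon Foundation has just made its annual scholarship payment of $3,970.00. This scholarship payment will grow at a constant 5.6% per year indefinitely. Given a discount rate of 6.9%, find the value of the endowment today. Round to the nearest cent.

$322486.15

D₁ = D₀ × (1 + g) = $3,970.00 × 1.056 = $4,192.3200
Growing perpetuity: P = D₁ / (r − g) = $4,192.3200 / (0.069 − 0.056) = $322,486.15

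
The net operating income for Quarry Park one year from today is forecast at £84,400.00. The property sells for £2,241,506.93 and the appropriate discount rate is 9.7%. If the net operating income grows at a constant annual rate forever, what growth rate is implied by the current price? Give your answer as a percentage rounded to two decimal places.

5.93%

P = D₁/(r−g) ⇒ g = r − D₁/P = 0.097 − £84,400.00/£2,241,506.93 = 0.059347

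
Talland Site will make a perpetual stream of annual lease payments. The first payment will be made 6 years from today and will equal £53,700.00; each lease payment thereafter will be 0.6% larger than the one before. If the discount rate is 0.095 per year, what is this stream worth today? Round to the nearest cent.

£383277.82

Value at end of year 5: C₁ / (r − g) = £53,700.00 / (0.095 − 0.006) = £603,370.7865
Discount to today: PV = £603,370.7865 / (1 + 0.095)^5 = £603,370.7865 / 1.574239 = £383,277.82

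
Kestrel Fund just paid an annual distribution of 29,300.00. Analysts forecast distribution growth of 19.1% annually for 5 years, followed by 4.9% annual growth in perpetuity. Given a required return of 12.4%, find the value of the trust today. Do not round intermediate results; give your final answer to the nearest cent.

D_1 = 34896.30000
D_2 = 41561.49330
D_3 = 49499.73852
D_4 = 58954.18858
D_5 = 70214.43860
Terminal value at year 5: TV = D_5×(1+g_2)/(r−g_2) = 73654.94609/0.075 = 982065.94783
P_0 = D_1/(1+r)^1 + D_2/(1+r)^2 + D_3/(1+r)^3 + D_4/(1+r)^4 + D_5/(1+r)^5 + TV/(1+r)^5
    = 31046.53025 + 32897.16862 + 34858.12084 + 36935.96256 + 39137.66140 + 547405.42410 = 722280.86776

722280.87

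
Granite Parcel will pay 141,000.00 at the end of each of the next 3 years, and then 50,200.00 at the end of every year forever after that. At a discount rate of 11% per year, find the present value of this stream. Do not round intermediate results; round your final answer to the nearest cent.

678252.93

PV of 3-year annuity: 141,000.00 × [1 − (1+0.11)^−3] / 0.11 = 344563.77488
Perpetuity value at year 3: 50,200.00 / 0.11 = 456363.63636
PV of perpetuity: 456363.63636 / (1+0.11)^3 = 333689.15765
Total PV = 344563.77488 + 333689.15765 = 678252.93253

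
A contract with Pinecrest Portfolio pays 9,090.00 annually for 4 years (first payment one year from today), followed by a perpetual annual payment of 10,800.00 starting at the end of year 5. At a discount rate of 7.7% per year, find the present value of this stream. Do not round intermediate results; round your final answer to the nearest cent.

134557.98

PV of 4-year annuity: 9,090.00 × [1 − (1+0.077)^−4] / 0.077 = 30309.37926
Perpetuity value at year 4: 10,800.00 / 0.077 = 140259.74026
PV of perpetuity: 140259.74026 / (1+0.077)^4 = 104248.59658
Total PV = 30309.37926 + 104248.59658 = 134557.97584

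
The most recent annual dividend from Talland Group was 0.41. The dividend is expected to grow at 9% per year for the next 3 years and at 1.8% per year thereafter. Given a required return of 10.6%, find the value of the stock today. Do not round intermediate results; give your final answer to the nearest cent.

D_1 = 0.44690
D_2 = 0.48712
D_3 = 0.53096
Terminal value at year 3: TV = D_3×(1+g_2)/(r−g_2) = 0.54052/0.088 = 6.14226
P_0 = D_1/(1+r)^1 + D_2/(1+r)^2 + D_3/(1+r)^3 + TV/(1+r)^3
    = 0.40407 + 0.39822 + 0.39246 + 4.54008 = 5.73483

5.73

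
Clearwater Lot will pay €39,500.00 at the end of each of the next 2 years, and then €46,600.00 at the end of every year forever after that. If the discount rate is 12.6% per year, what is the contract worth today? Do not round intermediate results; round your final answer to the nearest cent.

€357935.85

PV of 2-year annuity: €39,500.00 × [1 − (1+0.126)^−2] / 0.126 = 66234.39516
Perpetuity value at year 2: €46,600.00 / 0.126 = 369841.26984
PV of perpetuity: 369841.26984 / (1+0.126)^2 = 291701.45175
Total PV = 66234.39516 + 291701.45175 = 357935.84691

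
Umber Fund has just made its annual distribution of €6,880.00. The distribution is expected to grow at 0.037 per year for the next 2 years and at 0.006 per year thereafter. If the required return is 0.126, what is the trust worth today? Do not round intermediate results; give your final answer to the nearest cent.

€61091.52

D_1 = 7134.56000
D_2 = 7398.53872
Terminal value at year 2: TV = D_2×(1+g_2)/(r−g_2) = 7442.92995/0.12 = 62024.41627
P_0 = D_1/(1+r)^1 + D_2/(1+r)^2 + TV/(1+r)^2
    = 6336.19893 + 5835.38037 + 48919.93876 = 61091.51806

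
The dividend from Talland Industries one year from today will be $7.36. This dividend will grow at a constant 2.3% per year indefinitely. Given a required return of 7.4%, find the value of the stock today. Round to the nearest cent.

Growing perpetuity: P = D₁ / (r − g) = $7.3600 / (0.074 − 0.023) = $144.31

$144.31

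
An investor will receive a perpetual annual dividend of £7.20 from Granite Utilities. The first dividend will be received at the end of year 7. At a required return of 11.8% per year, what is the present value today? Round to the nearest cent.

£31.25

Value at end of year 6: C / r = £7.20 / 0.118 = £61.0169
Discount to today: PV = £61.0169 / (1 + 0.118)^6 = £61.0169 / 1.952769 = £31.25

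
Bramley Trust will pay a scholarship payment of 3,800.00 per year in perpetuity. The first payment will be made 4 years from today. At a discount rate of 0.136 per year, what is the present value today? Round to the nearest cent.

19059.42

Value at end of year 3: C / r = 3,800.00 / 0.136 = 27,941.1765
Discount to today: PV = 27,941.1765 / (1 + 0.136)^3 = 27,941.1765 / 1.466003 = 19,059.42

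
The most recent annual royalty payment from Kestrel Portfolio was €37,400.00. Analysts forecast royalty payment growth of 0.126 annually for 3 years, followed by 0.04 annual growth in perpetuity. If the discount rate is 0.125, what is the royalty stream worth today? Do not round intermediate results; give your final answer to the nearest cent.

D_1 = 42112.40000
D_2 = 47418.56240
D_3 = 53393.30126
Terminal value at year 3: TV = D_3×(1+g_2)/(r−g_2) = 55529.03331/0.085 = 653282.74486
P_0 = D_1/(1+r)^1 + D_2/(1+r)^2 + D_3/(1+r)^3 + TV/(1+r)^3
    = 37433.24444 + 37466.51844 + 37499.82201 + 458821.35167 = 571220.93656

€571220.94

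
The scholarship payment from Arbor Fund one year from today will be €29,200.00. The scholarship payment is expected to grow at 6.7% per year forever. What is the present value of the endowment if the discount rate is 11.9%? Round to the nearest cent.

Growing perpetuity: P = D₁ / (r − g) = €29,200.0000 / (0.119 − 0.067) = €561,538.46

€561538.46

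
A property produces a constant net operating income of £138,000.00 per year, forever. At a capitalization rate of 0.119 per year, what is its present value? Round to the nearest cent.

Level perpetuity: PV = C / r = £138,000.00 / 0.119 = £1,159,663.87

£1159663.87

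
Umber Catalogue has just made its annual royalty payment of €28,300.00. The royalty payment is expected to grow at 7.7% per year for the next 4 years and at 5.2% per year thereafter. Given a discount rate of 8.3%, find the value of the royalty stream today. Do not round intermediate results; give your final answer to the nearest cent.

D_1 = 30479.10000
D_2 = 32825.99070
D_3 = 35353.59198
D_4 = 38075.81857
Terminal value at year 4: TV = D_4×(1+g_2)/(r−g_2) = 40055.76113/0.031 = 1292121.32684
P_0 = D_1/(1+r)^1 + D_2/(1+r)^2 + D_3/(1+r)^3 + D_4/(1+r)^4 + TV/(1+r)^4
    = 28143.21330 + 27987.29522 + 27832.24095 + 27678.04571 + 939267.87375 = 1050908.66892

€1050908.67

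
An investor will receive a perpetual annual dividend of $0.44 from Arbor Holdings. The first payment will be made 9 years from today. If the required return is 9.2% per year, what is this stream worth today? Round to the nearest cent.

Value at end of year 8: C / r = $0.44 / 0.092 = $4.7826
Discount to today: PV = $4.7826 / (1 + 0.092)^8 = $4.7826 / 2.022000 = $2.37

$2.37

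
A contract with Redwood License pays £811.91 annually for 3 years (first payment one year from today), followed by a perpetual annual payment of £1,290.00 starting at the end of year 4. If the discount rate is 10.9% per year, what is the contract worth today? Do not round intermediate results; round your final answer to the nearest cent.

£10664.51

PV of 3-year annuity: £811.91 × [1 − (1+0.109)^−3] / 0.109 = 1987.53229
Perpetuity value at year 3: £1,290.00 / 0.109 = 11834.86239
PV of perpetuity: 11834.86239 / (1+0.109)^3 = 8676.97955
Total PV = 1987.53229 + 8676.97955 = 10664.51184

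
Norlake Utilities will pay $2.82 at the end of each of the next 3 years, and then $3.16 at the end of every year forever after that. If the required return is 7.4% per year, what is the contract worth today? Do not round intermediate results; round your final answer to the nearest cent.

$41.82

PV of 3-year annuity: $2.82 × [1 − (1+0.074)^−3] / 0.074 = 7.34682
Perpetuity value at year 3: $3.16 / 0.074 = 42.70270
PV of perpetuity: 42.70270 / (1+0.074)^3 = 34.47010
Total PV = 7.34682 + 34.47010 = 41.81692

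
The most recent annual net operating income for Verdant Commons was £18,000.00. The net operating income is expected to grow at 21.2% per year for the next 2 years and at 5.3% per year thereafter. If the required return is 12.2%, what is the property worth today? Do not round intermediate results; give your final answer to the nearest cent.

£360979.31

D_1 = 21816.00000
D_2 = 26440.99200
Terminal value at year 2: TV = D_2×(1+g_2)/(r−g_2) = 27842.36458/0.069 = 403512.53009
P_0 = D_1/(1+r)^1 + D_2/(1+r)^2 + TV/(1+r)^2
    = 19443.85027 + 21003.51740 + 320531.93947 = 360979.30714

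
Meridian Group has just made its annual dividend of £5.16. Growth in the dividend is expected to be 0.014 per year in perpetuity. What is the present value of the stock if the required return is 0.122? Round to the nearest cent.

£48.45

D₁ = D₀ × (1 + g) = £5.16 × 1.014 = £5.2322
Growing perpetuity: P = D₁ / (r − g) = £5.2322 / (0.122 − 0.014) = £48.45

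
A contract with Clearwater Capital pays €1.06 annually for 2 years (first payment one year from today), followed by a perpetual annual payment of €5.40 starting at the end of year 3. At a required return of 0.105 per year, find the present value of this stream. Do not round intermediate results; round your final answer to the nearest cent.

€43.95

PV of 2-year annuity: €1.06 × [1 − (1+0.105)^−2] / 0.105 = 1.82740
Perpetuity value at year 2: €5.40 / 0.105 = 51.42857
PV of perpetuity: 51.42857 / (1+0.105)^2 = 42.11918
Total PV = 1.82740 + 42.11918 = 43.94658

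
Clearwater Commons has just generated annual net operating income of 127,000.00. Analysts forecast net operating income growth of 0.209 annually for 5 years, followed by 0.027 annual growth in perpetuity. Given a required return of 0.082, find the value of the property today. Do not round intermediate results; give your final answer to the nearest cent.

5027359.75

D_1 = 153543.00000
D_2 = 185633.48700
D_3 = 224430.88578
D_4 = 271336.94091
D_5 = 328046.36156
Terminal value at year 5: TV = D_5×(1+g_2)/(r−g_2) = 336903.61332/0.055 = 6125520.24226
P_0 = D_1/(1+r)^1 + D_2/(1+r)^2 + D_3/(1+r)^3 + D_4/(1+r)^4 + D_5/(1+r)^5 + TV/(1+r)^5
    = 141906.65434 + 158562.98069 + 177174.34718 + 197970.22712 + 221207.02827 + 4130538.50963 = 5027359.74722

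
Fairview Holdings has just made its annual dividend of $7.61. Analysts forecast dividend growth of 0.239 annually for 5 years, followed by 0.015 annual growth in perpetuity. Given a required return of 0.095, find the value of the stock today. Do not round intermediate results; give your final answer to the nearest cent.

$235.05

D_1 = 9.42879
D_2 = 11.68227
D_3 = 14.47433
D_4 = 17.93370
D_5 = 22.21985
Terminal value at year 5: TV = D_5×(1+g_2)/(r−g_2) = 22.55315/0.08 = 281.91439
P_0 = D_1/(1+r)^1 + D_2/(1+r)^2 + D_3/(1+r)^3 + D_4/(1+r)^4 + D_5/(1+r)^5 + TV/(1+r)^5
    = 8.61077 + 9.74314 + 11.02443 + 12.47422 + 14.11467 + 179.07982 = 235.04705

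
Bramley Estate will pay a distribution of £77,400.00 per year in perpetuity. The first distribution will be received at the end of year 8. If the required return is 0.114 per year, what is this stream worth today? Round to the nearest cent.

Value at end of year 7: C / r = £77,400.00 / 0.114 = £678,947.3684
Discount to today: PV = £678,947.3684 / (1 + 0.114)^7 = £678,947.3684 / 2.129101 = £318,889.17

£318889.17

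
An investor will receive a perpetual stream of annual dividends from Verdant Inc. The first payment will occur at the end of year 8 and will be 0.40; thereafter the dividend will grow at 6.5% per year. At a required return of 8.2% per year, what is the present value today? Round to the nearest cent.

13.55

Value at end of year 7: C₁ / (r − g) = 0.40 / (0.082 − 0.065) = 23.5294
Discount to today: PV = 23.5294 / (1 + 0.082)^7 = 23.5294 / 1.736164 = 13.55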